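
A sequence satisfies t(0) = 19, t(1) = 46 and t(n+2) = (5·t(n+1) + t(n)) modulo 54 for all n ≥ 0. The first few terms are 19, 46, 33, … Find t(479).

Listing terms: t(0) = 19, t(1) = 46, t(2) = 33, t(3) = 49, t(4) = 8, t(5) = 35, t(6) = 21, t(7) = 32, t(8) = 19, t(9) = 19, t(10) = 6, t(11) = 49, t(12) = 35, t(13) = 8, t(14) = 21, t(15) = 5, t(16) = 46, t(17) = 19, t(18) = 33, t(19) = 22, t(20) = 35, t(21) = 35, t(22) = 48, t(23) = 5, t(24) = 19, t(25) = 46.
Since (t(24), t(25)) = (t(0), t(1)) = (19, 46) (two consecutive terms determine the rest), the sequence is periodic with period 24.
So t(479) = t(0 + ((479-0) mod 24)) = t(23) = 5.

5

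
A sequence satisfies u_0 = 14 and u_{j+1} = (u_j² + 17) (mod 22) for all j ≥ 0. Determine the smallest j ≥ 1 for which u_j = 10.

10

Computing terms: u_0 = 14, u_1 = 15, u_2 = 0, u_3 = 17, u_4 = 20, u_5 = 21, u_6 = 18, u_7 = 11, u_8 = 6, u_9 = 9, u_{10} = 10, u_{11} = 7, u_{12} = 0.
Since u_{12} = u_2 = 0, the sequence is eventually periodic: after a pre-period of length 2 it cycles with period 10.
The value 10 first appears (with j ≥ 1) at u_{10}.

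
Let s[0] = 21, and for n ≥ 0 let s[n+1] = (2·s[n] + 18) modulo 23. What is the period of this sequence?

11

Computing terms: s[0] = 21,  s[1] = 14,  s[2] = 0,  s[3] = 18,  s[4] = 8,  s[5] = 11,  s[6] = 17,  s[7] = 6,  s[8] = 7,  s[9] = 9,  s[10] = 13,  s[11] = 21.
Since s[11] = s[0] = 21, the sequence is periodic with period 11.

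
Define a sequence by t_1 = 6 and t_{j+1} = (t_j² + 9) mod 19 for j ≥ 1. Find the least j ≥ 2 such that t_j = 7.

t_1 = 6; t_2 = 7; t_3 = 1; t_4 = 10; t_5 = 14; t_6 = 15; t_7 = 6.
Since t_7 = t_1 = 6, the sequence is periodic with period 6.
The value 7 first appears (with j ≥ 2) at t_2.

2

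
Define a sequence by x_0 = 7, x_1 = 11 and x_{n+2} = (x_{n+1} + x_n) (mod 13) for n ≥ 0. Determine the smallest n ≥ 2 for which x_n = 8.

Computing terms: x_0 = 7; x_1 = 11; x_2 = 5; x_3 = 3; x_4 = 8; x_5 = 11; x_6 = 6; x_7 = 4; x_8 = 10; x_9 = 1; x_{10} = 11; x_{11} = 12; x_{12} = 10; x_{13} = 9; x_{14} = 6; x_{15} = 2; x_{16} = 8; x_{17} = 10; x_{18} = 5; x_{19} = 2; x_{20} = 7; x_{21} = 9; x_{22} = 3; x_{23} = 12; x_{24} = 2; x_{25} = 1; x_{26} = 3; x_{27} = 4; x_{28} = 7; x_{29} = 11.
The sequence repeats with period 28.
The value 8 first appears (with n ≥ 2) at x_4.

4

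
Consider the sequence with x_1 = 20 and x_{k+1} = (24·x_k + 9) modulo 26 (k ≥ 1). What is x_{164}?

11

Listing terms: x_1 = 20,  x_2 = 21,  x_3 = 19,  x_4 = 23,  x_5 = 15,  x_6 = 5,  x_7 = 25,  x_8 = 11,  x_9 = 13,  x_{10} = 9,  x_{11} = 17,  x_{12} = 1,  x_{13} = 7,  x_{14} = 21.
Since x_{14} = x_2 = 21, the sequence is eventually periodic: after a pre-period of length 1 it cycles with period 12.
For k ≥ 2, x_k depends only on (k - 2) mod 12. (164 - 2) mod 12 = 6, so x_{164} = x_8 = 11.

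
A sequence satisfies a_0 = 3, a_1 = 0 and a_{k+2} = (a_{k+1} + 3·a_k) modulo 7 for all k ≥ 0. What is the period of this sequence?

Listing terms: a_0 = 3, a_1 = 0, a_2 = 2, a_3 = 2, a_4 = 1, a_5 = 0, a_6 = 3, a_7 = 3, a_8 = 5, a_9 = 0, a_{10} = 1, a_{11} = 1, a_{12} = 4, a_{13} = 0, a_{14} = 5, a_{15} = 5, a_{16} = 6, a_{17} = 0, a_{18} = 4, a_{19} = 4, a_{20} = 2, a_{21} = 0, a_{22} = 6, a_{23} = 6, a_{24} = 3, a_{25} = 0.
The sequence repeats with period 24.

24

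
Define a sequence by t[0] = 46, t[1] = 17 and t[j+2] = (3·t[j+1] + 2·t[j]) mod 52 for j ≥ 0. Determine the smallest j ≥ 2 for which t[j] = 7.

t[0] = 46; t[1] = 17; t[2] = 39; t[3] = 47; t[4] = 11; t[5] = 23; t[6] = 39; t[7] = 7; t[8] = 47; t[9] = 51; t[10] = 39; t[11] = 11; t[12] = 7; t[13] = 43; t[14] = 39; t[15] = 47.
Since (t[14], t[15]) = (t[2], t[3]) = (39, 47) (two consecutive terms determine the rest), the sequence is eventually periodic: after a pre-period of length 2 it cycles with period 12.
The value 7 first appears (with j ≥ 2) at t[7].

7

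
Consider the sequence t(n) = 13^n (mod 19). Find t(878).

5

t(1) = 13, t(2) = 17, t(3) = 12, t(4) = 4, t(5) = 14, t(6) = 11, t(7) = 10, t(8) = 16, t(9) = 18, t(10) = 6, t(11) = 2, t(12) = 7, t(13) = 15, t(14) = 5, t(15) = 8, t(16) = 9, t(17) = 3, t(18) = 1, t(19) = 13.
Since t(19) = t(1) = 13, the sequence is periodic with period 18.
So t(878) = t(1 + ((878-1) mod 18)) = t(14) = 5.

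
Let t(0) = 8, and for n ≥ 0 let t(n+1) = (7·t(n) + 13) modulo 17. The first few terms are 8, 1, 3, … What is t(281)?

6

We have t(0) = 8, t(1) = 1, t(2) = 3, t(3) = 0, t(4) = 13, t(5) = 2, t(6) = 10, t(7) = 15, t(8) = 16, t(9) = 6, t(10) = 4, t(11) = 7, t(12) = 11, t(13) = 5, t(14) = 14, t(15) = 9, t(16) = 8.
Since t(16) = t(0) = 8, the sequence is periodic with period 16.
(281 - 0) mod 16 = 9, so t(281) = t(9) = 6.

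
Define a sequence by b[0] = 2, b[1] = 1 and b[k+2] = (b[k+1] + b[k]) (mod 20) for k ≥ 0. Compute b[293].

Listing terms: b[0] = 2, b[1] = 1, b[2] = 3, b[3] = 4, b[4] = 7, b[5] = 11, b[6] = 18, b[7] = 9, b[8] = 7, b[9] = 16, b[10] = 3, b[11] = 19, b[12] = 2, b[13] = 1.
The sequence repeats with period 12.
So b[293] = b[0 + ((293-0) mod 12)] = b[5] = 11.

11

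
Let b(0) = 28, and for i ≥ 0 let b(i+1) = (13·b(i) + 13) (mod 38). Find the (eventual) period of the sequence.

18

We have b(0) = 28, b(1) = 35, b(2) = 12, b(3) = 17, b(4) = 6, b(5) = 15, b(6) = 18, b(7) = 19, b(8) = 32, b(9) = 11, b(10) = 4, b(11) = 27, b(12) = 22, b(13) = 33, b(14) = 24, b(15) = 21, b(16) = 20, b(17) = 7, b(18) = 28.
Since b(18) = b(0) = 28, the sequence is periodic with period 18.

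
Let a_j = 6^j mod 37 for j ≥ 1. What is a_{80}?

1

a_1 = 6,  a_2 = 36,  a_3 = 31,  a_4 = 1,  a_5 = 6.
The sequence repeats with period 4.
(80 - 1) mod 4 = 3, so a_{80} = a_4 = 1.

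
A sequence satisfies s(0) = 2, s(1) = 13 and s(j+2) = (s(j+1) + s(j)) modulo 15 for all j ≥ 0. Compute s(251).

s(0) = 2,  s(1) = 13,  s(2) = 0,  s(3) = 13,  s(4) = 13,  s(5) = 11,  s(6) = 9,  s(7) = 5,  s(8) = 14,  s(9) = 4,  s(10) = 3,  s(11) = 7,  s(12) = 10,  s(13) = 2,  s(14) = 12,  s(15) = 14,  s(16) = 11,  s(17) = 10,  s(18) = 6,  s(19) = 1,  s(20) = 7,  s(21) = 8,  s(22) = 0,  s(23) = 8,  s(24) = 8,  s(25) = 1,  s(26) = 9,  s(27) = 10,  s(28) = 4,  s(29) = 14,  s(30) = 3,  s(31) = 2,  s(32) = 5,  s(33) = 7,  s(34) = 12,  s(35) = 4,  s(36) = 1,  s(37) = 5,  s(38) = 6,  s(39) = 11,  s(40) = 2,  s(41) = 13.
The sequence repeats with period 40.
So s(251) = s(0 + ((251-0) mod 40)) = s(11) = 7.

7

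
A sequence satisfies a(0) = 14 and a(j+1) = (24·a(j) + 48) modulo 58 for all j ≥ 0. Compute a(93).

Computing terms: a(0) = 14,  a(1) = 36,  a(2) = 42,  a(3) = 12,  a(4) = 46,  a(5) = 50,  a(6) = 30,  a(7) = 14.
Since a(7) = a(0) = 14, the sequence is periodic with period 7.
So a(93) = a(0 + ((93-0) mod 7)) = a(2) = 42.

42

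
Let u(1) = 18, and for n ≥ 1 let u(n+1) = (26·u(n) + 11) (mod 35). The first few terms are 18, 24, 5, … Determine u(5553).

5

We have u(1) = 18; u(2) = 24; u(3) = 5; u(4) = 1; u(5) = 2; u(6) = 28; u(7) = 4; u(8) = 10; u(9) = 26; u(10) = 22; u(11) = 23; u(12) = 14; u(13) = 25; u(14) = 31; u(15) = 12; u(16) = 8; u(17) = 9; u(18) = 0; u(19) = 11; u(20) = 17; u(21) = 33; u(22) = 29; u(23) = 30; u(24) = 21; u(25) = 32; u(26) = 3; u(27) = 19; u(28) = 15; u(29) = 16; u(30) = 7; u(31) = 18.
Since u(31) = u(1) = 18, the sequence is periodic with period 30.
(5553 - 1) mod 30 = 2, so u(5553) = u(3) = 5.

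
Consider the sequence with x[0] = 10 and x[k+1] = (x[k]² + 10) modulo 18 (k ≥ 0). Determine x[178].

2

Listing terms: x[0] = 10, x[1] = 2, x[2] = 14, x[3] = 8, x[4] = 2.
Since x[4] = x[1] = 2, the sequence is eventually periodic: after a pre-period of length 1 it cycles with period 3.
For k ≥ 1, x[k] depends only on (k - 1) mod 3. (178 - 1) mod 3 = 0, so x[178] = x[1] = 2.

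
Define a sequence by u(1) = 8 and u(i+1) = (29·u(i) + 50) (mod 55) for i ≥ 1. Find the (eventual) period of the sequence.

Computing terms: u(1) = 8; u(2) = 7; u(3) = 33; u(4) = 17; u(5) = 48; u(6) = 12; u(7) = 13; u(8) = 42; u(9) = 3; u(10) = 27; u(11) = 8.
Since u(11) = u(1) = 8, the sequence is periodic with period 10.

10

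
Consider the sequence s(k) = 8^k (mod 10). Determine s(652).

Listing terms: s(0) = 1, s(1) = 8, s(2) = 4, s(3) = 2, s(4) = 6, s(5) = 8.
Since s(5) = s(1) = 8, the sequence is eventually periodic: after a pre-period of length 1 it cycles with period 4.
For k ≥ 1, s(k) depends only on (k - 1) mod 4. (652 - 1) mod 4 = 3, so s(652) = s(4) = 6.

6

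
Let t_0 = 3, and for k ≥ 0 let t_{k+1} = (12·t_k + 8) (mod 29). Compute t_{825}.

15

We have t_0 = 3, t_1 = 15, t_2 = 14, t_3 = 2, t_4 = 3.
Since t_4 = t_0 = 3, the sequence is periodic with period 4.
(825 - 0) mod 4 = 1, so t_{825} = t_1 = 15.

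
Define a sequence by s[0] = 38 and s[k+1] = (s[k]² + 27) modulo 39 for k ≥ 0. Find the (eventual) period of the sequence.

We have s[0] = 38,  s[1] = 28,  s[2] = 31,  s[3] = 13,  s[4] = 1,  s[5] = 28.
Since s[5] = s[1] = 28, the sequence is eventually periodic: after a pre-period of length 1 it cycles with period 4.

4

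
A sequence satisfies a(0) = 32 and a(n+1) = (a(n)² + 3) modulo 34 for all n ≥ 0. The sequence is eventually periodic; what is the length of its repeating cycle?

Computing terms: a(0) = 32; a(1) = 7; a(2) = 18; a(3) = 21; a(4) = 2; a(5) = 7.
Since a(5) = a(1) = 7, the sequence is eventually periodic: after a pre-period of length 1 it cycles with period 4.

4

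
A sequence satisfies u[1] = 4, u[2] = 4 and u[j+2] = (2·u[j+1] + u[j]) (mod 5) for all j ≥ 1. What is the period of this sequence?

Computing terms: u[1] = 4,  u[2] = 4,  u[3] = 2,  u[4] = 3,  u[5] = 3,  u[6] = 4,  u[7] = 1,  u[8] = 1,  u[9] = 3,  u[10] = 2,  u[11] = 2,  u[12] = 1,  u[13] = 4,  u[14] = 4.
The sequence repeats with period 12.

12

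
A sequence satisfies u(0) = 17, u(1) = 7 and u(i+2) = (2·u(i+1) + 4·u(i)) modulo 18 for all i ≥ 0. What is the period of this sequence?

24

Listing terms: u(0) = 17; u(1) = 7; u(2) = 10; u(3) = 12; u(4) = 10; u(5) = 14; u(6) = 14; u(7) = 12; u(8) = 8; u(9) = 10; u(10) = 16; u(11) = 0; u(12) = 10; u(13) = 2; u(14) = 8; u(15) = 6; u(16) = 8; u(17) = 4; u(18) = 4; u(19) = 6; u(20) = 10; u(21) = 8; u(22) = 2; u(23) = 0; u(24) = 8; u(25) = 16; u(26) = 10; u(27) = 12.
Since (u(26), u(27)) = (u(2), u(3)) = (10, 12) (two consecutive terms determine the rest), the sequence is eventually periodic: after a pre-period of length 2 it cycles with period 24.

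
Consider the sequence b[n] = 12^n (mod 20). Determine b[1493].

Computing terms: b[1] = 12,  b[2] = 4,  b[3] = 8,  b[4] = 16,  b[5] = 12.
Since b[5] = b[1] = 12, the sequence is periodic with period 4.
So b[1493] = b[1 + ((1493-1) mod 4)] = b[1] = 12.

12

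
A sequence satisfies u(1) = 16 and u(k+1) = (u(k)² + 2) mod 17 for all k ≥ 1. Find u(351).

11

Computing terms: u(1) = 16; u(2) = 3; u(3) = 11; u(4) = 4; u(5) = 1; u(6) = 3.
Since u(6) = u(2) = 3, the sequence is eventually periodic: after a pre-period of length 1 it cycles with period 4.
For k ≥ 2, u(k) depends only on (k - 2) mod 4. (351 - 2) mod 4 = 1, so u(351) = u(3) = 11.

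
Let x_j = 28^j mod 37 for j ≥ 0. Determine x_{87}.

x_0 = 1, x_1 = 28, x_2 = 7, x_3 = 11, x_4 = 12, x_5 = 3, x_6 = 10, x_7 = 21, x_8 = 33, x_9 = 36, x_{10} = 9, x_{11} = 30, x_{12} = 26, x_{13} = 25, x_{14} = 34, x_{15} = 27, x_{16} = 16, x_{17} = 4, x_{18} = 1.
Since x_{18} = x_0 = 1, the sequence is periodic with period 18.
So x_{87} = x_{0 + ((87-0) mod 18)} = x_{15} = 27.

27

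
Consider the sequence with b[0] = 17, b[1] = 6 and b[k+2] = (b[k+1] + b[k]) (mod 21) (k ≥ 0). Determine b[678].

7

We have b[0] = 17,  b[1] = 6,  b[2] = 2,  b[3] = 8,  b[4] = 10,  b[5] = 18,  b[6] = 7,  b[7] = 4,  b[8] = 11,  b[9] = 15,  b[10] = 5,  b[11] = 20,  b[12] = 4,  b[13] = 3,  b[14] = 7,  b[15] = 10,  b[16] = 17,  b[17] = 6.
The sequence repeats with period 16.
(678 - 0) mod 16 = 6, so b[678] = b[6] = 7.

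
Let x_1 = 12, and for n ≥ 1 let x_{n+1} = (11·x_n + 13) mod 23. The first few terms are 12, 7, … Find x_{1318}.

5

x_1 = 12, x_2 = 7, x_3 = 21, x_4 = 14, x_5 = 6, x_6 = 10, x_7 = 8, x_8 = 9, x_9 = 20, x_{10} = 3, x_{11} = 0, x_{12} = 13, x_{13} = 18, x_{14} = 4, x_{15} = 11, x_{16} = 19, x_{17} = 15, x_{18} = 17, x_{19} = 16, x_{20} = 5, x_{21} = 22, x_{22} = 2, x_{23} = 12.
The sequence repeats with period 22.
(1318 - 1) mod 22 = 19, so x_{1318} = x_{20} = 5.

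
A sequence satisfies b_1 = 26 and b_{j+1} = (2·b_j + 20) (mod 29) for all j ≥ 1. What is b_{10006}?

13

Listing terms: b_1 = 26, b_2 = 14, b_3 = 19, b_4 = 0, b_5 = 20, b_6 = 2, b_7 = 24, b_8 = 10, b_9 = 11, b_{10} = 13, b_{11} = 17, b_{12} = 25, b_{13} = 12, b_{14} = 15, b_{15} = 21, b_{16} = 4, b_{17} = 28, b_{18} = 18, b_{19} = 27, b_{20} = 16, b_{21} = 23, b_{22} = 8, b_{23} = 7, b_{24} = 5, b_{25} = 1, b_{26} = 22, b_{27} = 6, b_{28} = 3, b_{29} = 26.
Since b_{29} = b_1 = 26, the sequence is periodic with period 28.
(10006 - 1) mod 28 = 9, so b_{10006} = b_{10} = 13.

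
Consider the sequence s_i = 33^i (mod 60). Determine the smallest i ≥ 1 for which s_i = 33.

1

We have s_0 = 1, s_1 = 33, s_2 = 9, s_3 = 57, s_4 = 21, s_5 = 33.
Since s_5 = s_1 = 33, the sequence is eventually periodic: after a pre-period of length 1 it cycles with period 4.
The value 33 first appears (with i ≥ 1) at s_1.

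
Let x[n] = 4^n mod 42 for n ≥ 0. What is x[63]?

Computing terms: x[0] = 1; x[1] = 4; x[2] = 16; x[3] = 22; x[4] = 4.
Since x[4] = x[1] = 4, the sequence is eventually periodic: after a pre-period of length 1 it cycles with period 3.
For n ≥ 1, x[n] depends only on (n - 1) mod 3. (63 - 1) mod 3 = 2, so x[63] = x[3] = 22.

22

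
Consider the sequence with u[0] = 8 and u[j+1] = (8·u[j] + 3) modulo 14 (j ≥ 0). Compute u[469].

1

Listing terms: u[0] = 8,  u[1] = 11,  u[2] = 7,  u[3] = 3,  u[4] = 13,  u[5] = 9,  u[6] = 5,  u[7] = 1,  u[8] = 11.
Since u[8] = u[1] = 11, the sequence is eventually periodic: after a pre-period of length 1 it cycles with period 7.
For j ≥ 1, u[j] depends only on (j - 1) mod 7. (469 - 1) mod 7 = 6, so u[469] = u[7] = 1.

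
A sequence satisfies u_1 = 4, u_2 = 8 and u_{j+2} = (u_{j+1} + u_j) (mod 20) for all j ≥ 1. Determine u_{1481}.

4

We have u_1 = 4; u_2 = 8; u_3 = 12; u_4 = 0; u_5 = 12; u_6 = 12; u_7 = 4; u_8 = 16; u_9 = 0; u_{10} = 16; u_{11} = 16; u_{12} = 12; u_{13} = 8; u_{14} = 0; u_{15} = 8; u_{16} = 8; u_{17} = 16; u_{18} = 4; u_{19} = 0; u_{20} = 4; u_{21} = 4; u_{22} = 8.
Since (u_{21}, u_{22}) = (u_1, u_2) = (4, 8) (two consecutive terms determine the rest), the sequence is periodic with period 20.
So u_{1481} = u_{1 + ((1481-1) mod 20)} = u_1 = 4.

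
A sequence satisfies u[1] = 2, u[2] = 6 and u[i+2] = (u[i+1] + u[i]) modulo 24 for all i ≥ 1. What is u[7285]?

Listing terms: u[1] = 2, u[2] = 6, u[3] = 8, u[4] = 14, u[5] = 22, u[6] = 12, u[7] = 10, u[8] = 22, u[9] = 8, u[10] = 6, u[11] = 14, u[12] = 20, u[13] = 10, u[14] = 6, u[15] = 16, u[16] = 22, u[17] = 14, u[18] = 12, u[19] = 2, u[20] = 14, u[21] = 16, u[22] = 6, u[23] = 22, u[24] = 4, u[25] = 2, u[26] = 6.
The sequence repeats with period 24.
(7285 - 1) mod 24 = 12, so u[7285] = u[13] = 10.

10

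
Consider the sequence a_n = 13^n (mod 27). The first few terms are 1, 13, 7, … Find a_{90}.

We have a_0 = 1,  a_1 = 13,  a_2 = 7,  a_3 = 10,  a_4 = 22,  a_5 = 16,  a_6 = 19,  a_7 = 4,  a_8 = 25,  a_9 = 1.
Since a_9 = a_0 = 1, the sequence is periodic with period 9.
So a_{90} = a_{0 + ((90-0) mod 9)} = a_0 = 1.

1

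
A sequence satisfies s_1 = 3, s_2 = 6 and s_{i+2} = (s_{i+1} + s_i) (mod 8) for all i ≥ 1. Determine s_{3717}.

Listing terms: s_1 = 3; s_2 = 6; s_3 = 1; s_4 = 7; s_5 = 0; s_6 = 7; s_7 = 7; s_8 = 6; s_9 = 5; s_{10} = 3; s_{11} = 0; s_{12} = 3; s_{13} = 3; s_{14} = 6.
The sequence repeats with period 12.
So s_{3717} = s_{1 + ((3717-1) mod 12)} = s_9 = 5.

5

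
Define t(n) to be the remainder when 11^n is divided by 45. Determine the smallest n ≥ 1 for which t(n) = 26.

We have t(0) = 1, t(1) = 11, t(2) = 31, t(3) = 26, t(4) = 16, t(5) = 41, t(6) = 1.
The sequence repeats with period 6.
The value 26 first appears (with n ≥ 1) at t(3).

3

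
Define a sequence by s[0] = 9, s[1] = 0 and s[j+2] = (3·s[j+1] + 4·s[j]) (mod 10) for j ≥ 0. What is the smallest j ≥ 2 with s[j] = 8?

3

Computing terms: s[0] = 9, s[1] = 0, s[2] = 6, s[3] = 8, s[4] = 8, s[5] = 6, s[6] = 0, s[7] = 4, s[8] = 2, s[9] = 2, s[10] = 4, s[11] = 0, s[12] = 6.
Since (s[11], s[12]) = (s[1], s[2]) = (0, 6) (two consecutive terms determine the rest), the sequence is eventually periodic: after a pre-period of length 1 it cycles with period 10.
The value 8 first appears (with j ≥ 2) at s[3].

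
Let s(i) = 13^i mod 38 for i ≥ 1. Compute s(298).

25

Listing terms: s(1) = 13, s(2) = 17, s(3) = 31, s(4) = 23, s(5) = 33, s(6) = 11, s(7) = 29, s(8) = 35, s(9) = 37, s(10) = 25, s(11) = 21, s(12) = 7, s(13) = 15, s(14) = 5, s(15) = 27, s(16) = 9, s(17) = 3, s(18) = 1, s(19) = 13.
The sequence repeats with period 18.
So s(298) = s(1 + ((298-1) mod 18)) = s(10) = 25.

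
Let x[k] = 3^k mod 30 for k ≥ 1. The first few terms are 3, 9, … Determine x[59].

27

x[1] = 3, x[2] = 9, x[3] = 27, x[4] = 21, x[5] = 3.
Since x[5] = x[1] = 3, the sequence is periodic with period 4.
So x[59] = x[1 + ((59-1) mod 4)] = x[3] = 27.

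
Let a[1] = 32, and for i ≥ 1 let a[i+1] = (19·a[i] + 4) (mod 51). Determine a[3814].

26

Computing terms: a[1] = 32; a[2] = 0; a[3] = 4; a[4] = 29; a[5] = 45; a[6] = 43; a[7] = 5; a[8] = 48; a[9] = 49; a[10] = 17; a[11] = 21; a[12] = 46; a[13] = 11; a[14] = 9; a[15] = 22; a[16] = 14; a[17] = 15; a[18] = 34; a[19] = 38; a[20] = 12; a[21] = 28; a[22] = 26; a[23] = 39; a[24] = 31; a[25] = 32.
Since a[25] = a[1] = 32, the sequence is periodic with period 24.
So a[3814] = a[1 + ((3814-1) mod 24)] = a[22] = 26.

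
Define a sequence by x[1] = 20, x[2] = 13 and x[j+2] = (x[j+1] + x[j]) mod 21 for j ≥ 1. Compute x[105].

Listing terms: x[1] = 20,  x[2] = 13,  x[3] = 12,  x[4] = 4,  x[5] = 16,  x[6] = 20,  x[7] = 15,  x[8] = 14,  x[9] = 8,  x[10] = 1,  x[11] = 9,  x[12] = 10,  x[13] = 19,  x[14] = 8,  x[15] = 6,  x[16] = 14,  x[17] = 20,  x[18] = 13.
Since (x[17], x[18]) = (x[1], x[2]) = (20, 13) (two consecutive terms determine the rest), the sequence is periodic with period 16.
(105 - 1) mod 16 = 8, so x[105] = x[9] = 8.

8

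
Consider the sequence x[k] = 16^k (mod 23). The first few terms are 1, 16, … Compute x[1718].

Listing terms: x[0] = 1, x[1] = 16, x[2] = 3, x[3] = 2, x[4] = 9, x[5] = 6, x[6] = 4, x[7] = 18, x[8] = 12, x[9] = 8, x[10] = 13, x[11] = 1.
Since x[11] = x[0] = 1, the sequence is periodic with period 11.
(1718 - 0) mod 11 = 2, so x[1718] = x[2] = 3.

3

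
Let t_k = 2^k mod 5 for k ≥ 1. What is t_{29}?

We have t_1 = 2,  t_2 = 4,  t_3 = 3,  t_4 = 1,  t_5 = 2.
Since t_5 = t_1 = 2, the sequence is periodic with period 4.
(29 - 1) mod 4 = 0, so t_{29} = t_1 = 2.

2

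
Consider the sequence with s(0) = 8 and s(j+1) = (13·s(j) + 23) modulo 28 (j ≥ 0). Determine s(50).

Computing terms: s(0) = 8, s(1) = 15, s(2) = 22, s(3) = 1, s(4) = 8.
Since s(4) = s(0) = 8, the sequence is periodic with period 4.
(50 - 0) mod 4 = 2, so s(50) = s(2) = 22.

22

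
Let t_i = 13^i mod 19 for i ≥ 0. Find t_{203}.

14

Computing terms: t_0 = 1; t_1 = 13; t_2 = 17; t_3 = 12; t_4 = 4; t_5 = 14; t_6 = 11; t_7 = 10; t_8 = 16; t_9 = 18; t_{10} = 6; t_{11} = 2; t_{12} = 7; t_{13} = 15; t_{14} = 5; t_{15} = 8; t_{16} = 9; t_{17} = 3; t_{18} = 1.
Since t_{18} = t_0 = 1, the sequence is periodic with period 18.
So t_{203} = t_{0 + ((203-0) mod 18)} = t_5 = 14.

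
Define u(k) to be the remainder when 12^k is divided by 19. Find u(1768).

7

We have u(1) = 12; u(2) = 11; u(3) = 18; u(4) = 7; u(5) = 8; u(6) = 1; u(7) = 12.
The sequence repeats with period 6.
So u(1768) = u(1 + ((1768-1) mod 6)) = u(4) = 7.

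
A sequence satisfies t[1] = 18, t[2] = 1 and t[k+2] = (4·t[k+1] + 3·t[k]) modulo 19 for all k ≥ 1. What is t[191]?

18

t[1] = 18; t[2] = 1; t[3] = 1; t[4] = 7; t[5] = 12; t[6] = 12; t[7] = 8; t[8] = 11; t[9] = 11; t[10] = 1; t[11] = 18; t[12] = 18; t[13] = 12; t[14] = 7; t[15] = 7; t[16] = 11; t[17] = 8; t[18] = 8; t[19] = 18; t[20] = 1.
Since (t[19], t[20]) = (t[1], t[2]) = (18, 1) (two consecutive terms determine the rest), the sequence is periodic with period 18.
(191 - 1) mod 18 = 10, so t[191] = t[11] = 18.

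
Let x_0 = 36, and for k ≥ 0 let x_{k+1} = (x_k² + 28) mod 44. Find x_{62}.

x_0 = 36, x_1 = 4, x_2 = 0, x_3 = 28, x_4 = 20, x_5 = 32, x_6 = 40, x_7 = 0.
Since x_7 = x_2 = 0, the sequence is eventually periodic: after a pre-period of length 2 it cycles with period 5.
For k ≥ 2, x_k depends only on (k - 2) mod 5. (62 - 2) mod 5 = 0, so x_{62} = x_2 = 0.

0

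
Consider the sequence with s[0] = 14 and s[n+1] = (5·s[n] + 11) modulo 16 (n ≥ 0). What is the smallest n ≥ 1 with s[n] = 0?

2

Computing terms: s[0] = 14; s[1] = 1; s[2] = 0; s[3] = 11; s[4] = 2; s[5] = 5; s[6] = 4; s[7] = 15; s[8] = 6; s[9] = 9; s[10] = 8; s[11] = 3; s[12] = 10; s[13] = 13; s[14] = 12; s[15] = 7; s[16] = 14.
Since s[16] = s[0] = 14, the sequence is periodic with period 16.
The value 0 first appears (with n ≥ 1) at s[2].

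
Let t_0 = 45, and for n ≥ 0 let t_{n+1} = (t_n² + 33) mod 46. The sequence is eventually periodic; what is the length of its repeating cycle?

4

t_0 = 45; t_1 = 34; t_2 = 39; t_3 = 36; t_4 = 41; t_5 = 12; t_6 = 39.
Since t_6 = t_2 = 39, the sequence is eventually periodic: after a pre-period of length 2 it cycles with period 4.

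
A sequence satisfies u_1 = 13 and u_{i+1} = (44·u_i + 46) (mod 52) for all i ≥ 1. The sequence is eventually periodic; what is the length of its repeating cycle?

4

We have u_1 = 13,  u_2 = 46,  u_3 = 42,  u_4 = 22,  u_5 = 26,  u_6 = 46.
Since u_6 = u_2 = 46, the sequence is eventually periodic: after a pre-period of length 1 it cycles with period 4.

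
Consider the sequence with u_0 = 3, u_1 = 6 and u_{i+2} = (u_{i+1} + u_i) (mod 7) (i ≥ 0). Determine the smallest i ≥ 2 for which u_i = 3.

4

Computing terms: u_0 = 3, u_1 = 6, u_2 = 2, u_3 = 1, u_4 = 3, u_5 = 4, u_6 = 0, u_7 = 4, u_8 = 4, u_9 = 1, u_{10} = 5, u_{11} = 6, u_{12} = 4, u_{13} = 3, u_{14} = 0, u_{15} = 3, u_{16} = 3, u_{17} = 6.
Since (u_{16}, u_{17}) = (u_0, u_1) = (3, 6) (two consecutive terms determine the rest), the sequence is periodic with period 16.
The value 3 first appears (with i ≥ 2) at u_4.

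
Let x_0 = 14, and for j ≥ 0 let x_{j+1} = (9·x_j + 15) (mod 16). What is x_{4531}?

3

We have x_0 = 14,  x_1 = 13,  x_2 = 4,  x_3 = 3,  x_4 = 10,  x_5 = 9,  x_6 = 0,  x_7 = 15,  x_8 = 6,  x_9 = 5,  x_{10} = 12,  x_{11} = 11,  x_{12} = 2,  x_{13} = 1,  x_{14} = 8,  x_{15} = 7,  x_{16} = 14.
The sequence repeats with period 16.
So x_{4531} = x_{0 + ((4531-0) mod 16)} = x_3 = 3.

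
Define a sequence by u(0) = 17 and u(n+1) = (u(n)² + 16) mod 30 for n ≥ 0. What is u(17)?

11

Listing terms: u(0) = 17,  u(1) = 5,  u(2) = 11,  u(3) = 17.
The sequence repeats with period 3.
So u(17) = u(0 + ((17-0) mod 3)) = u(2) = 11.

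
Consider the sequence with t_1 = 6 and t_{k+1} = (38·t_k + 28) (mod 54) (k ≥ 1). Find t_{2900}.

Listing terms: t_1 = 6; t_2 = 40; t_3 = 36; t_4 = 46; t_5 = 48; t_6 = 16; t_7 = 42; t_8 = 4; t_9 = 18; t_{10} = 10; t_{11} = 30; t_{12} = 34; t_{13} = 24; t_{14} = 22; t_{15} = 0; t_{16} = 28; t_{17} = 12; t_{18} = 52; t_{19} = 6.
Since t_{19} = t_1 = 6, the sequence is periodic with period 18.
(2900 - 1) mod 18 = 1, so t_{2900} = t_2 = 40.

40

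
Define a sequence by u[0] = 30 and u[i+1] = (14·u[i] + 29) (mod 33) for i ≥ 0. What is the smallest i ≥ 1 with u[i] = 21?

Listing terms: u[0] = 30, u[1] = 20, u[2] = 12, u[3] = 32, u[4] = 15, u[5] = 8, u[6] = 9, u[7] = 23, u[8] = 21, u[9] = 26, u[10] = 30.
Since u[10] = u[0] = 30, the sequence is periodic with period 10.
The value 21 first appears (with i ≥ 1) at u[8].

8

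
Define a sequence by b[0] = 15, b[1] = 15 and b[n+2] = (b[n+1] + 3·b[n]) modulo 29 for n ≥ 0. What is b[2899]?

b[0] = 15, b[1] = 15, b[2] = 2, b[3] = 18, b[4] = 24, b[5] = 20, b[6] = 5, b[7] = 7, b[8] = 22, b[9] = 14, b[10] = 22, b[11] = 6, b[12] = 14, b[13] = 3, b[14] = 16, b[15] = 25, b[16] = 15, b[17] = 3, b[18] = 19, b[19] = 28, b[20] = 27, b[21] = 24, b[22] = 18, b[23] = 3, b[24] = 28, b[25] = 8, b[26] = 5, b[27] = 0, b[28] = 15, b[29] = 15.
Since (b[28], b[29]) = (b[0], b[1]) = (15, 15) (two consecutive terms determine the rest), the sequence is periodic with period 28.
So b[2899] = b[0 + ((2899-0) mod 28)] = b[15] = 25.

25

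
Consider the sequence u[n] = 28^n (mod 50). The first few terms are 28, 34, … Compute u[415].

32

Listing terms: u[1] = 28,  u[2] = 34,  u[3] = 2,  u[4] = 6,  u[5] = 18,  u[6] = 4,  u[7] = 12,  u[8] = 36,  u[9] = 8,  u[10] = 24,  u[11] = 22,  u[12] = 16,  u[13] = 48,  u[14] = 44,  u[15] = 32,  u[16] = 46,  u[17] = 38,  u[18] = 14,  u[19] = 42,  u[20] = 26,  u[21] = 28.
The sequence repeats with period 20.
(415 - 1) mod 20 = 14, so u[415] = u[15] = 32.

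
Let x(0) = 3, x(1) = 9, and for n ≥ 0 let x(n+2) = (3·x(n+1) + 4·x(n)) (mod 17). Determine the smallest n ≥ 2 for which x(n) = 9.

Computing terms: x(0) = 3, x(1) = 9, x(2) = 5, x(3) = 0, x(4) = 3, x(5) = 9.
Since (x(4), x(5)) = (x(0), x(1)) = (3, 9) (two consecutive terms determine the rest), the sequence is periodic with period 4.
The value 9 next appears (with n ≥ 2) at x(5).

5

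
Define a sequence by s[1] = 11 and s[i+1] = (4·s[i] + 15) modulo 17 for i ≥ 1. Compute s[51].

13

Computing terms: s[1] = 11; s[2] = 8; s[3] = 13; s[4] = 16; s[5] = 11.
The sequence repeats with period 4.
So s[51] = s[1 + ((51-1) mod 4)] = s[3] = 13.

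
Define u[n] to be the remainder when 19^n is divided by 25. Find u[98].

u[1] = 19,  u[2] = 11,  u[3] = 9,  u[4] = 21,  u[5] = 24,  u[6] = 6,  u[7] = 14,  u[8] = 16,  u[9] = 4,  u[10] = 1,  u[11] = 19.
Since u[11] = u[1] = 19, the sequence is periodic with period 10.
(98 - 1) mod 10 = 7, so u[98] = u[8] = 16.

16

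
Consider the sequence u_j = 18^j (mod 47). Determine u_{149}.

9

Computing terms: u_1 = 18, u_2 = 42, u_3 = 4, u_4 = 25, u_5 = 27, u_6 = 16, u_7 = 6, u_8 = 14, u_9 = 17, u_{10} = 24, u_{11} = 9, u_{12} = 21, u_{13} = 2, u_{14} = 36, u_{15} = 37, u_{16} = 8, u_{17} = 3, u_{18} = 7, u_{19} = 32, u_{20} = 12, u_{21} = 28, u_{22} = 34, u_{23} = 1, u_{24} = 18.
The sequence repeats with period 23.
So u_{149} = u_{1 + ((149-1) mod 23)} = u_{11} = 9.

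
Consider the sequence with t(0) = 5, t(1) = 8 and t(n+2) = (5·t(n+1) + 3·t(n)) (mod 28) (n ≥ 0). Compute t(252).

5

We have t(0) = 5; t(1) = 8; t(2) = 27; t(3) = 19; t(4) = 8; t(5) = 13; t(6) = 5; t(7) = 8.
The sequence repeats with period 6.
(252 - 0) mod 6 = 0, so t(252) = t(0) = 5.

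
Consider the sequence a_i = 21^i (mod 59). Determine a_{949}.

Listing terms: a_0 = 1, a_1 = 21, a_2 = 28, a_3 = 57, a_4 = 17, a_5 = 3, a_6 = 4, a_7 = 25, a_8 = 53, a_9 = 51, a_{10} = 9, a_{11} = 12, a_{12} = 16, a_{13} = 41, a_{14} = 35, a_{15} = 27, a_{16} = 36, a_{17} = 48, a_{18} = 5, a_{19} = 46, a_{20} = 22, a_{21} = 49, a_{22} = 26, a_{23} = 15, a_{24} = 20, a_{25} = 7, a_{26} = 29, a_{27} = 19, a_{28} = 45, a_{29} = 1.
Since a_{29} = a_0 = 1, the sequence is periodic with period 29.
So a_{949} = a_{0 + ((949-0) mod 29)} = a_{21} = 49.

49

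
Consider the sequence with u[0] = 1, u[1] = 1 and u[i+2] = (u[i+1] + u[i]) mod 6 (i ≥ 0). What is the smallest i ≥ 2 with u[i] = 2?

u[0] = 1,  u[1] = 1,  u[2] = 2,  u[3] = 3,  u[4] = 5,  u[5] = 2,  u[6] = 1,  u[7] = 3,  u[8] = 4,  u[9] = 1,  u[10] = 5,  u[11] = 0,  u[12] = 5,  u[13] = 5,  u[14] = 4,  u[15] = 3,  u[16] = 1,  u[17] = 4,  u[18] = 5,  u[19] = 3,  u[20] = 2,  u[21] = 5,  u[22] = 1,  u[23] = 0,  u[24] = 1,  u[25] = 1.
Since (u[24], u[25]) = (u[0], u[1]) = (1, 1) (two consecutive terms determine the rest), the sequence is periodic with period 24.
The value 2 first appears (with i ≥ 2) at u[2].

2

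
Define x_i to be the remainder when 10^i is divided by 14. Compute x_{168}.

8

x_1 = 10; x_2 = 2; x_3 = 6; x_4 = 4; x_5 = 12; x_6 = 8; x_7 = 10.
The sequence repeats with period 6.
(168 - 1) mod 6 = 5, so x_{168} = x_6 = 8.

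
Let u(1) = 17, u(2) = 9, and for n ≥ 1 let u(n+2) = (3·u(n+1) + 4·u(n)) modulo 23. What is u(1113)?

5

Computing terms: u(1) = 17, u(2) = 9, u(3) = 3, u(4) = 22, u(5) = 9, u(6) = 0, u(7) = 13, u(8) = 16, u(9) = 8, u(10) = 19, u(11) = 20, u(12) = 21, u(13) = 5, u(14) = 7, u(15) = 18, u(16) = 13, u(17) = 19, u(18) = 17, u(19) = 12, u(20) = 12, u(21) = 15, u(22) = 1, u(23) = 17, u(24) = 9.
Since (u(23), u(24)) = (u(1), u(2)) = (17, 9) (two consecutive terms determine the rest), the sequence is periodic with period 22.
(1113 - 1) mod 22 = 12, so u(1113) = u(13) = 5.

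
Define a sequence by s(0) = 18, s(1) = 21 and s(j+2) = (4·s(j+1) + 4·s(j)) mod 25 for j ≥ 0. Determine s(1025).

6

Listing terms: s(0) = 18; s(1) = 21; s(2) = 6; s(3) = 8; s(4) = 6; s(5) = 6; s(6) = 23; s(7) = 16; s(8) = 6; s(9) = 13; s(10) = 1; s(11) = 6; s(12) = 3; s(13) = 11; s(14) = 6; s(15) = 18; s(16) = 21.
Since (s(15), s(16)) = (s(0), s(1)) = (18, 21) (two consecutive terms determine the rest), the sequence is periodic with period 15.
So s(1025) = s(0 + ((1025-0) mod 15)) = s(5) = 6.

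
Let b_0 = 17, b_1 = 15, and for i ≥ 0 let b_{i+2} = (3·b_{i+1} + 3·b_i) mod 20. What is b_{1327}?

b_0 = 17,  b_1 = 15,  b_2 = 16,  b_3 = 13,  b_4 = 7,  b_5 = 0,  b_6 = 1,  b_7 = 3,  b_8 = 12,  b_9 = 5,  b_{10} = 11,  b_{11} = 8,  b_{12} = 17,  b_{13} = 15.
Since (b_{12}, b_{13}) = (b_0, b_1) = (17, 15) (two consecutive terms determine the rest), the sequence is periodic with period 12.
(1327 - 0) mod 12 = 7, so b_{1327} = b_7 = 3.

3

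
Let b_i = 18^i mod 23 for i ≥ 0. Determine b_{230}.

9

We have b_0 = 1; b_1 = 18; b_2 = 2; b_3 = 13; b_4 = 4; b_5 = 3; b_6 = 8; b_7 = 6; b_8 = 16; b_9 = 12; b_{10} = 9; b_{11} = 1.
The sequence repeats with period 11.
(230 - 0) mod 11 = 10, so b_{230} = b_{10} = 9.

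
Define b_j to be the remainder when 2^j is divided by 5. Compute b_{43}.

b_0 = 1,  b_1 = 2,  b_2 = 4,  b_3 = 3,  b_4 = 1.
Since b_4 = b_0 = 1, the sequence is periodic with period 4.
So b_{43} = b_{0 + ((43-0) mod 4)} = b_3 = 3.

3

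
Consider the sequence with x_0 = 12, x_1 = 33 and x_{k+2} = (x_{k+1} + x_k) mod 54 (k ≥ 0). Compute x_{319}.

39

We have x_0 = 12,  x_1 = 33,  x_2 = 45,  x_3 = 24,  x_4 = 15,  x_5 = 39,  x_6 = 0,  x_7 = 39,  x_8 = 39,  x_9 = 24,  x_{10} = 9,  x_{11} = 33,  x_{12} = 42,  x_{13} = 21,  x_{14} = 9,  x_{15} = 30,  x_{16} = 39,  x_{17} = 15,  x_{18} = 0,  x_{19} = 15,  x_{20} = 15,  x_{21} = 30,  x_{22} = 45,  x_{23} = 21,  x_{24} = 12,  x_{25} = 33.
Since (x_{24}, x_{25}) = (x_0, x_1) = (12, 33) (two consecutive terms determine the rest), the sequence is periodic with period 24.
So x_{319} = x_{0 + ((319-0) mod 24)} = x_7 = 39.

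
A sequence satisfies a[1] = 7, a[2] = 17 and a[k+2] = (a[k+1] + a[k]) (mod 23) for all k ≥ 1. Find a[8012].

6

Computing terms: a[1] = 7; a[2] = 17; a[3] = 1; a[4] = 18; a[5] = 19; a[6] = 14; a[7] = 10; a[8] = 1; a[9] = 11; a[10] = 12; a[11] = 0; a[12] = 12; a[13] = 12; a[14] = 1; a[15] = 13; a[16] = 14; a[17] = 4; a[18] = 18; a[19] = 22; a[20] = 17; a[21] = 16; a[22] = 10; a[23] = 3; a[24] = 13; a[25] = 16; a[26] = 6; a[27] = 22; a[28] = 5; a[29] = 4; a[30] = 9; a[31] = 13; a[32] = 22; a[33] = 12; a[34] = 11; a[35] = 0; a[36] = 11; a[37] = 11; a[38] = 22; a[39] = 10; a[40] = 9; a[41] = 19; a[42] = 5; a[43] = 1; a[44] = 6; a[45] = 7; a[46] = 13; a[47] = 20; a[48] = 10; a[49] = 7; a[50] = 17.
Since (a[49], a[50]) = (a[1], a[2]) = (7, 17) (two consecutive terms determine the rest), the sequence is periodic with period 48.
So a[8012] = a[1 + ((8012-1) mod 48)] = a[44] = 6.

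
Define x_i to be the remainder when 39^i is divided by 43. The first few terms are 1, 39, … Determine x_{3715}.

8

We have x_0 = 1; x_1 = 39; x_2 = 16; x_3 = 22; x_4 = 41; x_5 = 8; x_6 = 11; x_7 = 42; x_8 = 4; x_9 = 27; x_{10} = 21; x_{11} = 2; x_{12} = 35; x_{13} = 32; x_{14} = 1.
Since x_{14} = x_0 = 1, the sequence is periodic with period 14.
So x_{3715} = x_{0 + ((3715-0) mod 14)} = x_5 = 8.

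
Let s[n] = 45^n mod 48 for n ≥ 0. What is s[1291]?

We have s[0] = 1; s[1] = 45; s[2] = 9; s[3] = 21; s[4] = 33; s[5] = 45.
Since s[5] = s[1] = 45, the sequence is eventually periodic: after a pre-period of length 1 it cycles with period 4.
For n ≥ 1, s[n] depends only on (n - 1) mod 4. (1291 - 1) mod 4 = 2, so s[1291] = s[3] = 21.

21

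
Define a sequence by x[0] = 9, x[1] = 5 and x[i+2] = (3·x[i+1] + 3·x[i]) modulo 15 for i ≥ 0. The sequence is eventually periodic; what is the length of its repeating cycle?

Computing terms: x[0] = 9; x[1] = 5; x[2] = 12; x[3] = 6; x[4] = 9; x[5] = 0; x[6] = 12; x[7] = 6.
Since (x[6], x[7]) = (x[2], x[3]) = (12, 6) (two consecutive terms determine the rest), the sequence is eventually periodic: after a pre-period of length 2 it cycles with period 4.

4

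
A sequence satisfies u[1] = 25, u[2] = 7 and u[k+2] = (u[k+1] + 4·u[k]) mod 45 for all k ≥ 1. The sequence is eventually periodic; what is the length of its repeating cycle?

Computing terms: u[1] = 25, u[2] = 7, u[3] = 17, u[4] = 0, u[5] = 23, u[6] = 23, u[7] = 25, u[8] = 27, u[9] = 37, u[10] = 10, u[11] = 23, u[12] = 18, u[13] = 20, u[14] = 2, u[15] = 37, u[16] = 0, u[17] = 13, u[18] = 13, u[19] = 20, u[20] = 27, u[21] = 17, u[22] = 35, u[23] = 13, u[24] = 18, u[25] = 25, u[26] = 7.
The sequence repeats with period 24.

24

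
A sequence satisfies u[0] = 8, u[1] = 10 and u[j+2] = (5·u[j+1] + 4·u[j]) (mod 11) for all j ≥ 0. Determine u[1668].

We have u[0] = 8,  u[1] = 10,  u[2] = 5,  u[3] = 10,  u[4] = 4,  u[5] = 5,  u[6] = 8,  u[7] = 5,  u[8] = 2,  u[9] = 8,  u[10] = 4,  u[11] = 8,  u[12] = 1,  u[13] = 4,  u[14] = 2,  u[15] = 4,  u[16] = 6,  u[17] = 2,  u[18] = 1,  u[19] = 2,  u[20] = 3,  u[21] = 1,  u[22] = 6,  u[23] = 1,  u[24] = 7,  u[25] = 6,  u[26] = 3,  u[27] = 6,  u[28] = 9,  u[29] = 3,  u[30] = 7,  u[31] = 3,  u[32] = 10,  u[33] = 7,  u[34] = 9,  u[35] = 7,  u[36] = 5,  u[37] = 9,  u[38] = 10,  u[39] = 9,  u[40] = 8,  u[41] = 10.
The sequence repeats with period 40.
(1668 - 0) mod 40 = 28, so u[1668] = u[28] = 9.

9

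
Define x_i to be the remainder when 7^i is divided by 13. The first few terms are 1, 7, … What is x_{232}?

x_0 = 1,  x_1 = 7,  x_2 = 10,  x_3 = 5,  x_4 = 9,  x_5 = 11,  x_6 = 12,  x_7 = 6,  x_8 = 3,  x_9 = 8,  x_{10} = 4,  x_{11} = 2,  x_{12} = 1.
Since x_{12} = x_0 = 1, the sequence is periodic with period 12.
(232 - 0) mod 12 = 4, so x_{232} = x_4 = 9.

9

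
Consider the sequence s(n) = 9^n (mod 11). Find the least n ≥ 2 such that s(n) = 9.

Computing terms: s(1) = 9, s(2) = 4, s(3) = 3, s(4) = 5, s(5) = 1, s(6) = 9.
Since s(6) = s(1) = 9, the sequence is periodic with period 5.
The value 9 next appears (with n ≥ 2) at s(6).

6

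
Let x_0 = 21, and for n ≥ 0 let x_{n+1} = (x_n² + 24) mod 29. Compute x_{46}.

Computing terms: x_0 = 21; x_1 = 1; x_2 = 25; x_3 = 11; x_4 = 0; x_5 = 24; x_6 = 20; x_7 = 18; x_8 = 0.
Since x_8 = x_4 = 0, the sequence is eventually periodic: after a pre-period of length 4 it cycles with period 4.
For n ≥ 4, x_n depends only on (n - 4) mod 4. (46 - 4) mod 4 = 2, so x_{46} = x_6 = 20.

20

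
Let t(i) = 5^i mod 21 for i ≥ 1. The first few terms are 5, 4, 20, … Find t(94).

16

t(1) = 5,  t(2) = 4,  t(3) = 20,  t(4) = 16,  t(5) = 17,  t(6) = 1,  t(7) = 5.
Since t(7) = t(1) = 5, the sequence is periodic with period 6.
So t(94) = t(1 + ((94-1) mod 6)) = t(4) = 16.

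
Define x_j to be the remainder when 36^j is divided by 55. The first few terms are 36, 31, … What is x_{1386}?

x_1 = 36, x_2 = 31, x_3 = 16, x_4 = 26, x_5 = 1, x_6 = 36.
The sequence repeats with period 5.
So x_{1386} = x_{1 + ((1386-1) mod 5)} = x_1 = 36.

36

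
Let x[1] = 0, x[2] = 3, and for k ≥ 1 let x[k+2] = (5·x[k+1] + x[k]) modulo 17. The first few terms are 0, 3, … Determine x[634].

x[1] = 0,  x[2] = 3,  x[3] = 15,  x[4] = 10,  x[5] = 14,  x[6] = 12,  x[7] = 6,  x[8] = 8,  x[9] = 12,  x[10] = 0,  x[11] = 12,  x[12] = 9,  x[13] = 6,  x[14] = 5,  x[15] = 14,  x[16] = 7,  x[17] = 15,  x[18] = 14,  x[19] = 0,  x[20] = 14,  x[21] = 2,  x[22] = 7,  x[23] = 3,  x[24] = 5,  x[25] = 11,  x[26] = 9,  x[27] = 5,  x[28] = 0,  x[29] = 5,  x[30] = 8,  x[31] = 11,  x[32] = 12,  x[33] = 3,  x[34] = 10,  x[35] = 2,  x[36] = 3,  x[37] = 0,  x[38] = 3.
The sequence repeats with period 36.
(634 - 1) mod 36 = 21, so x[634] = x[22] = 7.

7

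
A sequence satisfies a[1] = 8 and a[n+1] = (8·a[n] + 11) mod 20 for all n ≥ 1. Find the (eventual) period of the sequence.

Listing terms: a[1] = 8, a[2] = 15, a[3] = 11, a[4] = 19, a[5] = 3, a[6] = 15.
Since a[6] = a[2] = 15, the sequence is eventually periodic: after a pre-period of length 1 it cycles with period 4.

4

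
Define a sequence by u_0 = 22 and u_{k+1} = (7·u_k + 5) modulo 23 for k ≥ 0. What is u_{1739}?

We have u_0 = 22; u_1 = 21; u_2 = 14; u_3 = 11; u_4 = 13; u_5 = 4; u_6 = 10; u_7 = 6; u_8 = 1; u_9 = 12; u_{10} = 20; u_{11} = 7; u_{12} = 8; u_{13} = 15; u_{14} = 18; u_{15} = 16; u_{16} = 2; u_{17} = 19; u_{18} = 0; u_{19} = 5; u_{20} = 17; u_{21} = 9; u_{22} = 22.
Since u_{22} = u_0 = 22, the sequence is periodic with period 22.
So u_{1739} = u_{0 + ((1739-0) mod 22)} = u_1 = 21.

21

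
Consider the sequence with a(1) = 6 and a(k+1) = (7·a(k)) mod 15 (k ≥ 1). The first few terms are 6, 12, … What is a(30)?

a(1) = 6, a(2) = 12, a(3) = 9, a(4) = 3, a(5) = 6.
Since a(5) = a(1) = 6, the sequence is periodic with period 4.
So a(30) = a(1 + ((30-1) mod 4)) = a(2) = 12.

12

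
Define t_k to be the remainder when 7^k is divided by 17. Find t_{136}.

t_1 = 7; t_2 = 15; t_3 = 3; t_4 = 4; t_5 = 11; t_6 = 9; t_7 = 12; t_8 = 16; t_9 = 10; t_{10} = 2; t_{11} = 14; t_{12} = 13; t_{13} = 6; t_{14} = 8; t_{15} = 5; t_{16} = 1; t_{17} = 7.
Since t_{17} = t_1 = 7, the sequence is periodic with period 16.
So t_{136} = t_{1 + ((136-1) mod 16)} = t_8 = 16.

16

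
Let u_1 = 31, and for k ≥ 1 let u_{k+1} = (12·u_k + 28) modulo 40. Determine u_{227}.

28

Listing terms: u_1 = 31, u_2 = 0, u_3 = 28, u_4 = 4, u_5 = 36, u_6 = 20, u_7 = 28.
Since u_7 = u_3 = 28, the sequence is eventually periodic: after a pre-period of length 2 it cycles with period 4.
For k ≥ 3, u_k depends only on (k - 3) mod 4. (227 - 3) mod 4 = 0, so u_{227} = u_3 = 28.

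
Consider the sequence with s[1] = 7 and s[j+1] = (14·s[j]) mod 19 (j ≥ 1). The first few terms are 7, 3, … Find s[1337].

We have s[1] = 7, s[2] = 3, s[3] = 4, s[4] = 18, s[5] = 5, s[6] = 13, s[7] = 11, s[8] = 2, s[9] = 9, s[10] = 12, s[11] = 16, s[12] = 15, s[13] = 1, s[14] = 14, s[15] = 6, s[16] = 8, s[17] = 17, s[18] = 10, s[19] = 7.
The sequence repeats with period 18.
(1337 - 1) mod 18 = 4, so s[1337] = s[5] = 5.

5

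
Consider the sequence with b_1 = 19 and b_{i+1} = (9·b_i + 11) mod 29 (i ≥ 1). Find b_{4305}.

We have b_1 = 19; b_2 = 8; b_3 = 25; b_4 = 4; b_5 = 18; b_6 = 28; b_7 = 2; b_8 = 0; b_9 = 11; b_{10} = 23; b_{11} = 15; b_{12} = 1; b_{13} = 20; b_{14} = 17; b_{15} = 19.
Since b_{15} = b_1 = 19, the sequence is periodic with period 14.
(4305 - 1) mod 14 = 6, so b_{4305} = b_7 = 2.

2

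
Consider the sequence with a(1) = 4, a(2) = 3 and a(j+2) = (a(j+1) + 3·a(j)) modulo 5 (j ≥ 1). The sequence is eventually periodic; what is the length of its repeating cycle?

24

We have a(1) = 4,  a(2) = 3,  a(3) = 0,  a(4) = 4,  a(5) = 4,  a(6) = 1,  a(7) = 3,  a(8) = 1,  a(9) = 0,  a(10) = 3,  a(11) = 3,  a(12) = 2,  a(13) = 1,  a(14) = 2,  a(15) = 0,  a(16) = 1,  a(17) = 1,  a(18) = 4,  a(19) = 2,  a(20) = 4,  a(21) = 0,  a(22) = 2,  a(23) = 2,  a(24) = 3,  a(25) = 4,  a(26) = 3.
Since (a(25), a(26)) = (a(1), a(2)) = (4, 3) (two consecutive terms determine the rest), the sequence is periodic with period 24.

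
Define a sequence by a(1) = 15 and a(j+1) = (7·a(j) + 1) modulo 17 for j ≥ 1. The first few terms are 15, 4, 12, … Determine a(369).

15

Computing terms: a(1) = 15, a(2) = 4, a(3) = 12, a(4) = 0, a(5) = 1, a(6) = 8, a(7) = 6, a(8) = 9, a(9) = 13, a(10) = 7, a(11) = 16, a(12) = 11, a(13) = 10, a(14) = 3, a(15) = 5, a(16) = 2, a(17) = 15.
The sequence repeats with period 16.
So a(369) = a(1 + ((369-1) mod 16)) = a(1) = 15.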